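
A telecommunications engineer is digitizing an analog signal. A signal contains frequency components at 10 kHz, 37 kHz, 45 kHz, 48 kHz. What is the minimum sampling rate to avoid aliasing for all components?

The highest frequency component is f_max = 48 kHz.
Nyquist rate = 2 * f_max = 2 * 48 kHz = 96 kHz.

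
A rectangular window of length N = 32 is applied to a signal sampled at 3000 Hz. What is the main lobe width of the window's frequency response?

For a rectangular window of length N,
the main lobe width in frequency is 2*f_s/N.
= 2*3000/32 = 375/2 Hz
This determines the minimum frequency separation for resolving two sinusoids.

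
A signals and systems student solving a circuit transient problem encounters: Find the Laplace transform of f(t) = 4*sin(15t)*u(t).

Standard pair: sin(wt)*u(t) <-> w/(s^2+w^2)
With w = 15: L{4*sin(15t)*u(t)} = 60/(s^2+225)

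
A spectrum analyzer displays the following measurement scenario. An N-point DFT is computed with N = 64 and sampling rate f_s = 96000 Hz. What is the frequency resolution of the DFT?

DFT frequency resolution = f_s / N
= 96000 / 64 = 1500 Hz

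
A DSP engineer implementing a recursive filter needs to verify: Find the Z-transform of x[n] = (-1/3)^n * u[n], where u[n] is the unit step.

The Z-transform of a^n * u[n] is z/(z-a) for |z| > |a|.
Here a = -1/3, so X(z) = z/(z - (-1/3)) = 3z/(3z + 1)
ROC: |z| > 1/3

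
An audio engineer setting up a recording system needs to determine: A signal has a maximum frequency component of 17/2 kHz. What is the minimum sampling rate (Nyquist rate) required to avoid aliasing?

By the Nyquist-Shannon sampling theorem,
the minimum sampling rate (Nyquist rate) must be at least 2 * f_max.
Nyquist rate = 2 * 17/2 kHz = 17 kHz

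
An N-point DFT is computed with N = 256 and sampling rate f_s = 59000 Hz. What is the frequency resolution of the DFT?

DFT frequency resolution = f_s / N
= 59000 / 256 = 7375/32 Hz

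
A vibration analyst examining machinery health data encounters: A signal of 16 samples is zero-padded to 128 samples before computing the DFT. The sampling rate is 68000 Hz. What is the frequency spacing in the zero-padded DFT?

Original DFT: N = 16, resolution = f_s/N = 68000/16 = 4250 Hz
Zero-padded DFT: N = 128, resolution = f_s/N = 68000/128 = 2125/4 Hz
Zero-padding interpolates the spectrum (finer frequency grid)
but does NOT improve the true spectral resolution (ability to resolve close frequencies).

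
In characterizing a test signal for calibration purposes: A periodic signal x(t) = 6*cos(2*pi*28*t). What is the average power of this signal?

Average power of A*cos(wt) is A^2/2.
P = 6^2 / 2 = 36/2 = 18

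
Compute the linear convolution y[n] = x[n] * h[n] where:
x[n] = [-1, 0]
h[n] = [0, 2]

y[n] = sum_k x[k]*h[n-k]. Output length = len(x) + len(h) - 1 = 2 + 2 - 1 = 3.
y[0] = -1*0 = 0
y[1] = 0*0 + -1*2 = -2
y[2] = 0*2 = 0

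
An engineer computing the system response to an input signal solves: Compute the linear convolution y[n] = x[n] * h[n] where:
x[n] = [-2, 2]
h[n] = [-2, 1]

y[n] = sum_k x[k]*h[n-k]. Output length = len(x) + len(h) - 1 = 2 + 2 - 1 = 3.
y[0] = -2*-2 = 4
y[1] = 2*-2 + -2*1 = -6
y[2] = 2*1 = 2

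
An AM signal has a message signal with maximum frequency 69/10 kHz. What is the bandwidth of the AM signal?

In AM (double-sideband), the bandwidth is twice the message frequency.
BW = 2 * f_m = 2 * 69/10 kHz = 69/5 kHz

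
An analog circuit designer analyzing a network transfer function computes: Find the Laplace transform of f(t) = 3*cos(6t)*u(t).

Standard pair: cos(wt)*u(t) <-> s/(s^2+w^2)
With w = 6: L{3*cos(6t)*u(t)} = 3s/(s^2+36)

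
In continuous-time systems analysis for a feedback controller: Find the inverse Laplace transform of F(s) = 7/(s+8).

Standard pair: k/(s+a) <-> k*e^(-at)*u(t)
With k=7, a=8: f(t) = 7*e^(-8t)*u(t)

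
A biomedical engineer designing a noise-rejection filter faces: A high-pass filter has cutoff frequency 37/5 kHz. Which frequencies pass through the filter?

A high-pass filter passes all frequencies above the cutoff frequency 37/5 kHz and attenuates lower frequencies.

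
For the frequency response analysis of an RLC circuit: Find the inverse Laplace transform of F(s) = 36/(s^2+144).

Standard pair: w/(s^2+w^2) <-> sin(wt)*u(t)
Recognize w^2 = 144, so w = 12; numerator 36 = 3*12.
f(t) = 3*sin(12t)*u(t)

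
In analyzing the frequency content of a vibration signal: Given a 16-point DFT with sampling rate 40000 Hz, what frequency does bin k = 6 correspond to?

The frequency of DFT bin k is: f_k = k * f_s / N
f_6 = 6 * 40000 / 16 = 15000 Hz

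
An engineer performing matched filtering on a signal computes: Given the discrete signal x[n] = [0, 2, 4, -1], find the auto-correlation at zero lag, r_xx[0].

The auto-correlation at zero lag r_xx[0] equals the signal energy.
r_xx[0] = sum of x[n]^2 = 0^2 + 2^2 + 4^2 + (-1)^2
= 0 + 4 + 16 + 1 = 21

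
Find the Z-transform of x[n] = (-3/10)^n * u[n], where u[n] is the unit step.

The Z-transform of a^n * u[n] is z/(z-a) for |z| > |a|.
Here a = -3/10, so X(z) = z/(z - (-3/10)) = 10z/(10z + 3)
ROC: |z| > 3/10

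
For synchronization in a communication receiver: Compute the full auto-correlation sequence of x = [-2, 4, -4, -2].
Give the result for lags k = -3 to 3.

r_xx[k] = sum_m x[m]*x[m+k], indexed from 0, for k = -3 to 3:
  r_xx[-3] = x[3]*x[0] = 4
  r_xx[-2] = x[2]*x[0] + x[3]*x[1] = 0
  r_xx[-1] = x[1]*x[0] + x[2]*x[1] + x[3]*x[2] = -16
  r_xx[0] = x[0]*x[0] + x[1]*x[1] + x[2]*x[2] + x[3]*x[3] = 40
  r_xx[1] = x[0]*x[1] + x[1]*x[2] + x[2]*x[3] = -16
  r_xx[2] = x[0]*x[2] + x[1]*x[3] = 0
  r_xx[3] = x[0]*x[3] = 4
r_xx = [4, 0, -16, 40, -16, 0, 4]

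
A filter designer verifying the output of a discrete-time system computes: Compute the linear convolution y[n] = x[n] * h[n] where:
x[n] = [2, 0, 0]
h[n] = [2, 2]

y[n] = sum_k x[k]*h[n-k]. Output length = len(x) + len(h) - 1 = 3 + 2 - 1 = 4.
y[0] = 2*2 = 4
y[1] = 0*2 + 2*2 = 4
y[2] = 0*2 + 0*2 = 0
y[3] = 0*2 = 0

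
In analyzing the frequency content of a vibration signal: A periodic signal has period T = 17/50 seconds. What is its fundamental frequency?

The fundamental frequency is the reciprocal of the period.
f = 1/T = 1/(17/50) = 50/17 Hz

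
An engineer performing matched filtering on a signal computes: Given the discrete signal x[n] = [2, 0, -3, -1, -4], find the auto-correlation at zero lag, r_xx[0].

The auto-correlation at zero lag r_xx[0] equals the signal energy.
r_xx[0] = sum of x[n]^2 = 2^2 + 0^2 + (-3)^2 + (-1)^2 + (-4)^2
= 4 + 0 + 9 + 1 + 16 = 30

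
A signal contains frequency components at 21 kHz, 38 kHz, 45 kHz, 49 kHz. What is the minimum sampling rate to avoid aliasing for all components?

The highest frequency component is f_max = 49 kHz.
Nyquist rate = 2 * f_max = 2 * 49 kHz = 98 kHz.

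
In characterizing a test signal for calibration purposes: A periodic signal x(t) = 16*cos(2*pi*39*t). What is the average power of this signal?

Average power of A*cos(wt) is A^2/2.
P = 16^2 / 2 = 256/2 = 128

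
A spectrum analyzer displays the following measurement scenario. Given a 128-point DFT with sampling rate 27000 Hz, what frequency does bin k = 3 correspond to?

The frequency of DFT bin k is: f_k = k * f_s / N
f_3 = 3 * 27000 / 128 = 10125/16 Hz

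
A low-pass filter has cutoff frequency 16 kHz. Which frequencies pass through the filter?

A low-pass filter passes all frequencies below the cutoff frequency 16 kHz and attenuates higher frequencies.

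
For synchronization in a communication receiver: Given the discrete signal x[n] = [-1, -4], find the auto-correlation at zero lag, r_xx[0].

The auto-correlation at zero lag r_xx[0] equals the signal energy.
r_xx[0] = sum of x[n]^2 = (-1)^2 + (-4)^2
= 1 + 16 = 17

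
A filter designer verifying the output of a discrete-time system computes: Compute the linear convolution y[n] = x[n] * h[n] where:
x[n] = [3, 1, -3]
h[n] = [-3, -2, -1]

y[n] = sum_k x[k]*h[n-k]. Output length = len(x) + len(h) - 1 = 3 + 3 - 1 = 5.
y[0] = 3*-3 = -9
y[1] = 1*-3 + 3*-2 = -9
y[2] = -3*-3 + 1*-2 + 3*-1 = 4
y[3] = -3*-2 + 1*-1 = 5
y[4] = -3*-1 = 3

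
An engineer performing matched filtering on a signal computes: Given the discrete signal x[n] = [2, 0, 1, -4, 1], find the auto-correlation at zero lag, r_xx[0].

The auto-correlation at zero lag r_xx[0] equals the signal energy.
r_xx[0] = sum of x[n]^2 = 2^2 + 0^2 + 1^2 + (-4)^2 + 1^2
= 4 + 0 + 1 + 16 + 1 = 22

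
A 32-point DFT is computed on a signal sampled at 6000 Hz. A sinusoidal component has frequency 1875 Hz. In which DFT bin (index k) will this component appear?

DFT frequency resolution = f_s/N = 6000/32 = 375/2 Hz
Bin index k = f_signal / resolution = 1875 / 375/2 = 10
The signal frequency 1875 Hz falls in DFT bin k = 10.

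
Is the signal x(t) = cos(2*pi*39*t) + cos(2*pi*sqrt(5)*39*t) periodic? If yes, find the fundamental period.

f1 = 39 Hz, f2 = 39*sqrt(5) Hz
Ratio f2/f1 = sqrt(5), which is irrational.
Since the frequency ratio is irrational, no common period exists.
The signal is not periodic.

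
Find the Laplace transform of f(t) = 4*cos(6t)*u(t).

Standard pair: cos(wt)*u(t) <-> s/(s^2+w^2)
With w = 6: L{4*cos(6t)*u(t)} = 4s/(s^2+36)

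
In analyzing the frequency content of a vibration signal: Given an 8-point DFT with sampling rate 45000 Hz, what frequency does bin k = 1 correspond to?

The frequency of DFT bin k is: f_k = k * f_s / N
f_1 = 1 * 45000 / 8 = 5625 Hz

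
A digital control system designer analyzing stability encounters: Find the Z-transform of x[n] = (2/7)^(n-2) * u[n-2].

Time-shifting property: if X(z) = Z{x[n]}, then Z{x[n-d]} = z^(-d) * X(z)
X(z) = z/(z - 2/7) for x[n] = (2/7)^n * u[n]
Z{x[n-2]} = z^(-2) * z/(z - 2/7) = z^(-1)/(z - 2/7)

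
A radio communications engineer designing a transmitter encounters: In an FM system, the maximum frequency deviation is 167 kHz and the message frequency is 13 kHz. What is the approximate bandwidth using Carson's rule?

Carson's rule: BW = 2*(delta_f + f_m)
= 2*(167 + 13) kHz = 360 kHz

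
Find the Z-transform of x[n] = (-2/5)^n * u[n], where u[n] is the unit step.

The Z-transform of a^n * u[n] is z/(z-a) for |z| > |a|.
Here a = -2/5, so X(z) = z/(z - (-2/5)) = 5z/(5z + 2)
ROC: |z| > 2/5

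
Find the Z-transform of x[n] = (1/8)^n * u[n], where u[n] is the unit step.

The Z-transform of a^n * u[n] is z/(z-a) for |z| > |a|.
Here a = 1/8, so X(z) = z/(z - (1/8)) = 8z/(8z - 1)
ROC: |z| > 1/8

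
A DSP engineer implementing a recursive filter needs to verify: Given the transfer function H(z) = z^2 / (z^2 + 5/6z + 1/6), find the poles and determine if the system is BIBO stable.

Poles are roots of the denominator: z^2 + 5/6z + 1/6 = 0.
Quadratic formula: z = [-(5/6) +/- sqrt((5/6)^2 - 4*(1/6))] / 2
Discriminant = 25/36 - 2/3 = 1/36; sqrt = 1/6.
z = (-5/6 +/- 1/6) / 2 => z = -1/3 or z = -1/2.
|p1| = 1/2, |p2| = 1/3.
For BIBO stability, all poles must lie inside the unit circle (|p| < 1).
System is STABLE since both |p| < 1.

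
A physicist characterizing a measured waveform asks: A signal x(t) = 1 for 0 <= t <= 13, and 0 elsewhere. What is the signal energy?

Energy = integral of |x(t)|^2 dt over the signal duration
= 1^2 * 13 = 1 * 13 = 13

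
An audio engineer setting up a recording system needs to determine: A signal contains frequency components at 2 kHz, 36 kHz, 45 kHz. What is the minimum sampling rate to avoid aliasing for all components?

The highest frequency component is f_max = 45 kHz.
Nyquist rate = 2 * f_max = 2 * 45 kHz = 90 kHz.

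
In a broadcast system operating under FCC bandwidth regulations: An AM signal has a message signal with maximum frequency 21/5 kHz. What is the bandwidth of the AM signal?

In AM (double-sideband), the bandwidth is twice the message frequency.
BW = 2 * f_m = 2 * 21/5 kHz = 42/5 kHz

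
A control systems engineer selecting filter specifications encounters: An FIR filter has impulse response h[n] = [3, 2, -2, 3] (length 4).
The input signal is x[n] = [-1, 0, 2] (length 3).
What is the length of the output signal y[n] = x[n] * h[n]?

For linear convolution, the output length is:
len(y) = len(x) + len(h) - 1 = 3 + 4 - 1 = 6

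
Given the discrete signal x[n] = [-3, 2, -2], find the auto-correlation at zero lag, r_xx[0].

The auto-correlation at zero lag r_xx[0] equals the signal energy.
r_xx[0] = sum of x[n]^2 = (-3)^2 + 2^2 + (-2)^2
= 9 + 4 + 4 = 17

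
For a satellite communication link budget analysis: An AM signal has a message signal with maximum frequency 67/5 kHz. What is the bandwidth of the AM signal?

In AM (double-sideband), the bandwidth is twice the message frequency.
BW = 2 * f_m = 2 * 67/5 kHz = 134/5 kHz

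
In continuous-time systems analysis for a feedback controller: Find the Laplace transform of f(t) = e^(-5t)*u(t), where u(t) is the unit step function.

Standard Laplace transform pair:
e^(-at)*u(t) <-> 1/(s+a)
With a = 5: L{e^(-5t)*u(t)} = 1/(s+5), ROC: Re(s) > -5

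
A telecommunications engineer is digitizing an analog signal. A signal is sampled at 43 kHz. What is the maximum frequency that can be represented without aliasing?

The maximum frequency that can be represented without aliasing
is the Nyquist frequency: f_max = f_s / 2 = 43 kHz / 2 = 43/2 kHz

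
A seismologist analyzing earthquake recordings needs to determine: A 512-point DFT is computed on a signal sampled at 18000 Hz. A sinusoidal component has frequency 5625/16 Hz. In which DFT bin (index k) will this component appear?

DFT frequency resolution = f_s/N = 18000/512 = 1125/32 Hz
Bin index k = f_signal / resolution = 5625/16 / 1125/32 = 10
The signal frequency 5625/16 Hz falls in DFT bin k = 10.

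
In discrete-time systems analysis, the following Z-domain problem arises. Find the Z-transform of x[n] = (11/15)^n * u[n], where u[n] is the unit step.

The Z-transform of a^n * u[n] is z/(z-a) for |z| > |a|.
Here a = 11/15, so X(z) = z/(z - (11/15)) = 15z/(15z - 11)
ROC: |z| > 11/15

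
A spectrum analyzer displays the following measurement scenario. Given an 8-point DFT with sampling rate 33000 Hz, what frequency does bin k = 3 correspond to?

The frequency of DFT bin k is: f_k = k * f_s / N
f_3 = 3 * 33000 / 8 = 12375 Hz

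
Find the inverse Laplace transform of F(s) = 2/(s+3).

Standard pair: k/(s+a) <-> k*e^(-at)*u(t)
With k=2, a=3: f(t) = 2*e^(-3t)*u(t)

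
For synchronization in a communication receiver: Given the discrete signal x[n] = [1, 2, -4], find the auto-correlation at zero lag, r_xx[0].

The auto-correlation at zero lag r_xx[0] equals the signal energy.
r_xx[0] = sum of x[n]^2 = 1^2 + 2^2 + (-4)^2
= 1 + 4 + 16 = 21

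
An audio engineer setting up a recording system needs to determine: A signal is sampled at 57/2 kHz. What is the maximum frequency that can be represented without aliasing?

The maximum frequency that can be represented without aliasing
is the Nyquist frequency: f_max = f_s / 2 = 57/2 kHz / 2 = 57/4 kHz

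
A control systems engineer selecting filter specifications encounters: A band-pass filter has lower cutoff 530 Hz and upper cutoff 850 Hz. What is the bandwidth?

Bandwidth = f_high - f_low
= 850 Hz - 530 Hz = 320 Hz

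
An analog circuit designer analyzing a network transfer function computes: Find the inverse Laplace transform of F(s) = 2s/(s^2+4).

Standard pair: s/(s^2+w^2) <-> cos(wt)*u(t)
With k=2, w=2: f(t) = 2*cos(2t)*u(t)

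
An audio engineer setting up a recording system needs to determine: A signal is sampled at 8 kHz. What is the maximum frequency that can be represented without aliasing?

The maximum frequency that can be represented without aliasing
is the Nyquist frequency: f_max = f_s / 2 = 8 kHz / 2 = 4 kHz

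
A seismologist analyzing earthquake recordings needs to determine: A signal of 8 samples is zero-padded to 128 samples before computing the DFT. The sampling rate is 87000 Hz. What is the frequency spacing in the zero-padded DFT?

Original DFT: N = 8, resolution = f_s/N = 87000/8 = 10875 Hz
Zero-padded DFT: N = 128, resolution = f_s/N = 87000/128 = 10875/16 Hz
Zero-padding interpolates the spectrum (finer frequency grid)
but does NOT improve the true spectral resolution (ability to resolve close frequencies).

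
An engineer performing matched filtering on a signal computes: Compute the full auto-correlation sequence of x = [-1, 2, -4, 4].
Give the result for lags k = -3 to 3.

r_xx[k] = sum_m x[m]*x[m+k], indexed from 0, for k = -3 to 3:
  r_xx[-3] = x[3]*x[0] = -4
  r_xx[-2] = x[2]*x[0] + x[3]*x[1] = 12
  r_xx[-1] = x[1]*x[0] + x[2]*x[1] + x[3]*x[2] = -26
  r_xx[0] = x[0]*x[0] + x[1]*x[1] + x[2]*x[2] + x[3]*x[3] = 37
  r_xx[1] = x[0]*x[1] + x[1]*x[2] + x[2]*x[3] = -26
  r_xx[2] = x[0]*x[2] + x[1]*x[3] = 12
  r_xx[3] = x[0]*x[3] = -4
r_xx = [-4, 12, -26, 37, -26, 12, -4]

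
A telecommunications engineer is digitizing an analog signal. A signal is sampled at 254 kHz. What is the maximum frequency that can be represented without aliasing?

The maximum frequency that can be represented without aliasing
is the Nyquist frequency: f_max = f_s / 2 = 254 kHz / 2 = 127 kHz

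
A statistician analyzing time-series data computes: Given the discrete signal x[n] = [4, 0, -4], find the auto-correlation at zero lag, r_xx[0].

The auto-correlation at zero lag r_xx[0] equals the signal energy.
r_xx[0] = sum of x[n]^2 = 4^2 + 0^2 + (-4)^2
= 16 + 0 + 16 = 32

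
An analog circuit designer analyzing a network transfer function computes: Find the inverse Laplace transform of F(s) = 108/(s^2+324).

Standard pair: w/(s^2+w^2) <-> sin(wt)*u(t)
Recognize w^2 = 324, so w = 18; numerator 108 = 6*18.
f(t) = 6*sin(18t)*u(t)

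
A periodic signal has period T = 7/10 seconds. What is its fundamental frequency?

The fundamental frequency is the reciprocal of the period.
f = 1/T = 1/(7/10) = 10/7 Hz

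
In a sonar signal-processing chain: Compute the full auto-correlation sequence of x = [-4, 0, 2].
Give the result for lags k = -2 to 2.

r_xx[k] = sum_m x[m]*x[m+k], indexed from 0, for k = -2 to 2:
  r_xx[-2] = x[2]*x[0] = -8
  r_xx[-1] = x[1]*x[0] + x[2]*x[1] = 0
  r_xx[0] = x[0]*x[0] + x[1]*x[1] + x[2]*x[2] = 20
  r_xx[1] = x[0]*x[1] + x[1]*x[2] = 0
  r_xx[2] = x[0]*x[2] = -8
r_xx = [-8, 0, 20, 0, -8]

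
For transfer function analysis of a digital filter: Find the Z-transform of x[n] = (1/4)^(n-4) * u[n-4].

Time-shifting property: if X(z) = Z{x[n]}, then Z{x[n-d]} = z^(-d) * X(z)
X(z) = z/(z - 1/4) for x[n] = (1/4)^n * u[n]
Z{x[n-4]} = z^(-4) * z/(z - 1/4) = z^(-3)/(z - 1/4)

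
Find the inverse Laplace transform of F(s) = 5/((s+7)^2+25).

Standard pair: w/((s+a)^2+w^2) <-> e^(-at)*sin(wt)*u(t)
With a=7, w=5: f(t) = e^(-7t)*sin(5t)*u(t)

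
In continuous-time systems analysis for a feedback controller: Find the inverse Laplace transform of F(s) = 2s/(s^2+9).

Standard pair: s/(s^2+w^2) <-> cos(wt)*u(t)
With k=2, w=3: f(t) = 2*cos(3t)*u(t)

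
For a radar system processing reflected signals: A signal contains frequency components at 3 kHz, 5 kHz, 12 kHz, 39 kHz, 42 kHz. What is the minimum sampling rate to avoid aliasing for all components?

The highest frequency component is f_max = 42 kHz.
Nyquist rate = 2 * f_max = 2 * 42 kHz = 84 kHz.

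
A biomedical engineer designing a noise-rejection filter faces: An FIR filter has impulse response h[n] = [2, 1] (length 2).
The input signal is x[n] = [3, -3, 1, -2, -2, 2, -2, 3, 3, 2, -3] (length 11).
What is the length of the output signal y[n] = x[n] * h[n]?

For linear convolution, the output length is:
len(y) = len(x) + len(h) - 1 = 11 + 2 - 1 = 12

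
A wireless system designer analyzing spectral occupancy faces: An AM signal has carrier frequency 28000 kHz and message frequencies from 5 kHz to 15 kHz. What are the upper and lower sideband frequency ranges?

Upper sideband (USB) = fc + [fm_low, fm_high] = 28000 + [5, 15] = [28005, 28015] kHz
Lower sideband (LSB) = fc - [fm_high, fm_low] = 28000 - [15, 5] = [27985, 27995] kHz
Total occupied spectrum: 27985 kHz to 28015 kHz (plus carrier at 28000 kHz)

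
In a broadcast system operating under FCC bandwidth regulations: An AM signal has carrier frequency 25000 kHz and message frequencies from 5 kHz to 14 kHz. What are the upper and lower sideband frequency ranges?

Upper sideband (USB) = fc + [fm_low, fm_high] = 25000 + [5, 14] = [25005, 25014] kHz
Lower sideband (LSB) = fc - [fm_high, fm_low] = 25000 - [14, 5] = [24986, 24995] kHz
Total occupied spectrum: 24986 kHz to 25014 kHz (plus carrier at 25000 kHz)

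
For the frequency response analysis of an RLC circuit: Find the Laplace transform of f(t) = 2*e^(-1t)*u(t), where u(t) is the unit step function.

Standard Laplace transform pair:
e^(-at)*u(t) <-> 1/(s+a)
With a = 1: L{2*e^(-1t)*u(t)} = 2/(s+1), ROC: Re(s) > -1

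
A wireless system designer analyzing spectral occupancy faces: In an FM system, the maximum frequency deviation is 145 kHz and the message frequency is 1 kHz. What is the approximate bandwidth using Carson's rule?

Carson's rule: BW = 2*(delta_f + f_m)
= 2*(145 + 1) kHz = 292 kHz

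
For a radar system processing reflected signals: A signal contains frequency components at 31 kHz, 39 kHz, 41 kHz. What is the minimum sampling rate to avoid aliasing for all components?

The highest frequency component is f_max = 41 kHz.
Nyquist rate = 2 * f_max = 2 * 41 kHz = 82 kHz.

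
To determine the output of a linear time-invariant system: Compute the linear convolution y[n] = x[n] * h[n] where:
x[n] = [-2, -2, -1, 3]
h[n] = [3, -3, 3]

y[n] = sum_k x[k]*h[n-k]. Output length = len(x) + len(h) - 1 = 4 + 3 - 1 = 6.
y[0] = -2*3 = -6
y[1] = -2*3 + -2*-3 = 0
y[2] = -1*3 + -2*-3 + -2*3 = -3
y[3] = 3*3 + -1*-3 + -2*3 = 6
y[4] = 3*-3 + -1*3 = -12
y[5] = 3*3 = 9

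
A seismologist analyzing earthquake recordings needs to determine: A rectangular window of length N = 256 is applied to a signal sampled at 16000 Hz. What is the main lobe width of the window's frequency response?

For a rectangular window of length N,
the main lobe width in frequency is 2*f_s/N.
= 2*16000/256 = 125 Hz
This determines the minimum frequency separation for resolving two sinusoids.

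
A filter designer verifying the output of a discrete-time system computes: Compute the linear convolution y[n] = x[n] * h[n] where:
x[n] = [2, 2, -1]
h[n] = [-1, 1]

y[n] = sum_k x[k]*h[n-k]. Output length = len(x) + len(h) - 1 = 3 + 2 - 1 = 4.
y[0] = 2*-1 = -2
y[1] = 2*-1 + 2*1 = 0
y[2] = -1*-1 + 2*1 = 3
y[3] = -1*1 = -1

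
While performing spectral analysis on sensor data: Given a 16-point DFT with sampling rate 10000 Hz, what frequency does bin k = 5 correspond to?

The frequency of DFT bin k is: f_k = k * f_s / N
f_5 = 5 * 10000 / 16 = 3125 Hz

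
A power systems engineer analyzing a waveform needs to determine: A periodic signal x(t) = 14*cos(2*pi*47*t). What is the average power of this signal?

Average power of A*cos(wt) is A^2/2.
P = 14^2 / 2 = 196/2 = 98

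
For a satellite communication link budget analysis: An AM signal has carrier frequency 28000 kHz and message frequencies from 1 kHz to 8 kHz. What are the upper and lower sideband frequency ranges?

Upper sideband (USB) = fc + [fm_low, fm_high] = 28000 + [1, 8] = [28001, 28008] kHz
Lower sideband (LSB) = fc - [fm_high, fm_low] = 28000 - [8, 1] = [27992, 27999] kHz
Total occupied spectrum: 27992 kHz to 28008 kHz (plus carrier at 28000 kHz)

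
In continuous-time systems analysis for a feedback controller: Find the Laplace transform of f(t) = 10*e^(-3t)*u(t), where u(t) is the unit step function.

Standard Laplace transform pair:
e^(-at)*u(t) <-> 1/(s+a)
With a = 3: L{10*e^(-3t)*u(t)} = 10/(s+3), ROC: Re(s) > -3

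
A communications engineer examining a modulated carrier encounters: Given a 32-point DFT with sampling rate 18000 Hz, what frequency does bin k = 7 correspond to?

The frequency of DFT bin k is: f_k = k * f_s / N
f_7 = 7 * 18000 / 32 = 7875/2 Hz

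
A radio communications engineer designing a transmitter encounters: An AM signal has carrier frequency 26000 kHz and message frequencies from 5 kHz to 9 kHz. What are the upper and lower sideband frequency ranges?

Upper sideband (USB) = fc + [fm_low, fm_high] = 26000 + [5, 9] = [26005, 26009] kHz
Lower sideband (LSB) = fc - [fm_high, fm_low] = 26000 - [9, 5] = [25991, 25995] kHz
Total occupied spectrum: 25991 kHz to 26009 kHz (plus carrier at 26000 kHz)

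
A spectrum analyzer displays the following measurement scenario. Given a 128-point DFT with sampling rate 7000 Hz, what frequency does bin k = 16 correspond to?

The frequency of DFT bin k is: f_k = k * f_s / N
f_16 = 16 * 7000 / 128 = 875 Hz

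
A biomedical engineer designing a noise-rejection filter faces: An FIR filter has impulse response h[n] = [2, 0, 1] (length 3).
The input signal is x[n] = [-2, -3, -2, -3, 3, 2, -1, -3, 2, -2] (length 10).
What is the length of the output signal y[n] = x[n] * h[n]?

For linear convolution, the output length is:
len(y) = len(x) + len(h) - 1 = 10 + 3 - 1 = 12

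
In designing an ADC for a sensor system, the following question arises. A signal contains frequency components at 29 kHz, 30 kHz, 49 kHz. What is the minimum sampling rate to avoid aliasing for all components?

The highest frequency component is f_max = 49 kHz.
Nyquist rate = 2 * f_max = 2 * 49 kHz = 98 kHz.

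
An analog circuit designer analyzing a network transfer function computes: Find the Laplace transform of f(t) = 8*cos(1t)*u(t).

Standard pair: cos(wt)*u(t) <-> s/(s^2+w^2)
With w = 1: L{8*cos(1t)*u(t)} = 8s/(s^2+1)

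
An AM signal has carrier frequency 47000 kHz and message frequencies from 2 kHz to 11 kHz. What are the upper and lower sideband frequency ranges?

Upper sideband (USB) = fc + [fm_low, fm_high] = 47000 + [2, 11] = [47002, 47011] kHz
Lower sideband (LSB) = fc - [fm_high, fm_low] = 47000 - [11, 2] = [46989, 46998] kHz
Total occupied spectrum: 46989 kHz to 47011 kHz (plus carrier at 47000 kHz)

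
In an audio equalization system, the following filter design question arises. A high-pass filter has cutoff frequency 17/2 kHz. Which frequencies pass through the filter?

A high-pass filter passes all frequencies above the cutoff frequency 17/2 kHz and attenuates lower frequencies.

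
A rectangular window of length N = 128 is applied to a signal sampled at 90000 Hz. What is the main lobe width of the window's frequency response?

For a rectangular window of length N,
the main lobe width in frequency is 2*f_s/N.
= 2*90000/128 = 5625/4 Hz
This determines the minimum frequency separation for resolving two sinusoids.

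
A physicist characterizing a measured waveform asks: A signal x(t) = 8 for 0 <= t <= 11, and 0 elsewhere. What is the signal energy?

Energy = integral of |x(t)|^2 dt over the signal duration
= 8^2 * 11 = 64 * 11 = 704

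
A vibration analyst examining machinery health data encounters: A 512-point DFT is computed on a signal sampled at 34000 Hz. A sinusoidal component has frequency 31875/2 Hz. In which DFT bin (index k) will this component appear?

DFT frequency resolution = f_s/N = 34000/512 = 2125/32 Hz
Bin index k = f_signal / resolution = 31875/2 / 2125/32 = 240
The signal frequency 31875/2 Hz falls in DFT bin k = 240.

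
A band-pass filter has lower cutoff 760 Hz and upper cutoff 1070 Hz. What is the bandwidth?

Bandwidth = f_high - f_low
= 1070 Hz - 760 Hz = 310 Hz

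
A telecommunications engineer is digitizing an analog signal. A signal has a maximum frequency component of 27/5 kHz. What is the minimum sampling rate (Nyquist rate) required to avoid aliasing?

By the Nyquist-Shannon sampling theorem,
the minimum sampling rate (Nyquist rate) must be at least 2 * f_max.
Nyquist rate = 2 * 27/5 kHz = 54/5 kHz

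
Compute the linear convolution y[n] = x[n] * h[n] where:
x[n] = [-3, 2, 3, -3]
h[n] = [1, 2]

y[n] = sum_k x[k]*h[n-k]. Output length = len(x) + len(h) - 1 = 4 + 2 - 1 = 5.
y[0] = -3*1 = -3
y[1] = 2*1 + -3*2 = -4
y[2] = 3*1 + 2*2 = 7
y[3] = -3*1 + 3*2 = 3
y[4] = -3*2 = -6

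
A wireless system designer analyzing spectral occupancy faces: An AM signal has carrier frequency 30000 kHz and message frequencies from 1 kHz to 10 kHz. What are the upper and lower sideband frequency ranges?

Upper sideband (USB) = fc + [fm_low, fm_high] = 30000 + [1, 10] = [30001, 30010] kHz
Lower sideband (LSB) = fc - [fm_high, fm_low] = 30000 - [10, 1] = [29990, 29999] kHz
Total occupied spectrum: 29990 kHz to 30010 kHz (plus carrier at 30000 kHz)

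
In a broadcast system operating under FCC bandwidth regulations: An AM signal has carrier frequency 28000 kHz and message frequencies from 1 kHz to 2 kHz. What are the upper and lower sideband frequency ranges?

Upper sideband (USB) = fc + [fm_low, fm_high] = 28000 + [1, 2] = [28001, 28002] kHz
Lower sideband (LSB) = fc - [fm_high, fm_low] = 28000 - [2, 1] = [27998, 27999] kHz
Total occupied spectrum: 27998 kHz to 28002 kHz (plus carrier at 28000 kHz)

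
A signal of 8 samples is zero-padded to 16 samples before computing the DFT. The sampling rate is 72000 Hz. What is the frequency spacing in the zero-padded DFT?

Original DFT: N = 8, resolution = f_s/N = 72000/8 = 9000 Hz
Zero-padded DFT: N = 16, resolution = f_s/N = 72000/16 = 4500 Hz
Zero-padding interpolates the spectrum (finer frequency grid)
but does NOT improve the true spectral resolution (ability to resolve close frequencies).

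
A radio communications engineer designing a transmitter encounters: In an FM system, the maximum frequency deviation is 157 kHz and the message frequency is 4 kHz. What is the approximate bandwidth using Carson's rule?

Carson's rule: BW = 2*(delta_f + f_m)
= 2*(157 + 4) kHz = 322 kHz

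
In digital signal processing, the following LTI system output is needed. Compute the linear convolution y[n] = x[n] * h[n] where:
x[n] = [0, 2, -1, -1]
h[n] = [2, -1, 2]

y[n] = sum_k x[k]*h[n-k]. Output length = len(x) + len(h) - 1 = 4 + 3 - 1 = 6.
y[0] = 0*2 = 0
y[1] = 2*2 + 0*-1 = 4
y[2] = -1*2 + 2*-1 + 0*2 = -4
y[3] = -1*2 + -1*-1 + 2*2 = 3
y[4] = -1*-1 + -1*2 = -1
y[5] = -1*2 = -2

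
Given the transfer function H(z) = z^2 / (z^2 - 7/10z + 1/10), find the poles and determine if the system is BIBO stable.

Poles are roots of the denominator: z^2 - 7/10z + 1/10 = 0.
Quadratic formula: z = [-(-7/10) +/- sqrt((-7/10)^2 - 4*(1/10))] / 2
Discriminant = 49/100 - 2/5 = 9/100; sqrt = 3/10.
z = (7/10 +/- 3/10) / 2 => z = 1/2 or z = 1/5.
|p1| = 1/5, |p2| = 1/2.
For BIBO stability, all poles must lie inside the unit circle (|p| < 1).
System is STABLE since both |p| < 1.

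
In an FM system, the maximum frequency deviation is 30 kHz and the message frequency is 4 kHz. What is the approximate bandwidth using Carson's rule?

Carson's rule: BW = 2*(delta_f + f_m)
= 2*(30 + 4) kHz = 68 kHz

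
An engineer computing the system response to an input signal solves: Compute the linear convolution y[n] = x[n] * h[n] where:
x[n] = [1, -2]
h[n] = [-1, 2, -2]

y[n] = sum_k x[k]*h[n-k]. Output length = len(x) + len(h) - 1 = 2 + 3 - 1 = 4.
y[0] = 1*-1 = -1
y[1] = -2*-1 + 1*2 = 4
y[2] = -2*2 + 1*-2 = -6
y[3] = -2*-2 = 4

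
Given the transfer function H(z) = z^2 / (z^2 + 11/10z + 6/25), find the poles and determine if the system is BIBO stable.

Poles are roots of the denominator: z^2 + 11/10z + 6/25 = 0.
Quadratic formula: z = [-(11/10) +/- sqrt((11/10)^2 - 4*(6/25))] / 2
Discriminant = 121/100 - 24/25 = 1/4; sqrt = 1/2.
z = (-11/10 +/- 1/2) / 2 => z = -3/10 or z = -4/5.
|p1| = 4/5, |p2| = 3/10.
For BIBO stability, all poles must lie inside the unit circle (|p| < 1).
System is STABLE since both |p| < 1.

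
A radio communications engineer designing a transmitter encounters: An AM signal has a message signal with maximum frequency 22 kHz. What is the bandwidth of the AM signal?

In AM (double-sideband), the bandwidth is twice the message frequency.
BW = 2 * f_m = 2 * 22 kHz = 44 kHz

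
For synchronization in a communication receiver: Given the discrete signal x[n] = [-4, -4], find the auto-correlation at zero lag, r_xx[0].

The auto-correlation at zero lag r_xx[0] equals the signal energy.
r_xx[0] = sum of x[n]^2 = (-4)^2 + (-4)^2
= 16 + 16 = 32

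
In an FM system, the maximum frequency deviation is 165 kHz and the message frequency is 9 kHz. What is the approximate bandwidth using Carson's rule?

Carson's rule: BW = 2*(delta_f + f_m)
= 2*(165 + 9) kHz = 348 kHz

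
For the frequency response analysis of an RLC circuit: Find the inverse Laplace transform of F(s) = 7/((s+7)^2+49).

Standard pair: w/((s+a)^2+w^2) <-> e^(-at)*sin(wt)*u(t)
With a=7, w=7: f(t) = e^(-7t)*sin(7t)*u(t)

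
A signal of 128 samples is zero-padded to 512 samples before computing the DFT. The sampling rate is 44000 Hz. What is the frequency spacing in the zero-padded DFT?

Original DFT: N = 128, resolution = f_s/N = 44000/128 = 1375/4 Hz
Zero-padded DFT: N = 512, resolution = f_s/N = 44000/512 = 1375/16 Hz
Zero-padding interpolates the spectrum (finer frequency grid)
but does NOT improve the true spectral resolution (ability to resolve close frequencies).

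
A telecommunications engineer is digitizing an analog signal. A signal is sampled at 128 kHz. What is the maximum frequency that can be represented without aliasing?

The maximum frequency that can be represented without aliasing
is the Nyquist frequency: f_max = f_s / 2 = 128 kHz / 2 = 64 kHz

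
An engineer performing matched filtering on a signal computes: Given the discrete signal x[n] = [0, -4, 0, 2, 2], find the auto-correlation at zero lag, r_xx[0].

The auto-correlation at zero lag r_xx[0] equals the signal energy.
r_xx[0] = sum of x[n]^2 = 0^2 + (-4)^2 + 0^2 + 2^2 + 2^2
= 0 + 16 + 0 + 4 + 4 = 24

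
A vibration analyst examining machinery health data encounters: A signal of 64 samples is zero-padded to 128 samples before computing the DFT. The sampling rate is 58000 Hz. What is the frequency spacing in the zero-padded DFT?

Original DFT: N = 64, resolution = f_s/N = 58000/64 = 3625/4 Hz
Zero-padded DFT: N = 128, resolution = f_s/N = 58000/128 = 3625/8 Hz
Zero-padding interpolates the spectrum (finer frequency grid)
but does NOT improve the true spectral resolution (ability to resolve close frequencies).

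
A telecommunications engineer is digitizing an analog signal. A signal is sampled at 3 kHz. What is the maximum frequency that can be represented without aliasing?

The maximum frequency that can be represented without aliasing
is the Nyquist frequency: f_max = f_s / 2 = 3 kHz / 2 = 3/2 kHz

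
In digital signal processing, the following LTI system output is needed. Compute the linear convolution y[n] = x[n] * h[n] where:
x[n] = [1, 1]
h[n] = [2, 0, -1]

y[n] = sum_k x[k]*h[n-k]. Output length = len(x) + len(h) - 1 = 2 + 3 - 1 = 4.
y[0] = 1*2 = 2
y[1] = 1*2 + 1*0 = 2
y[2] = 1*0 + 1*-1 = -1
y[3] = 1*-1 = -1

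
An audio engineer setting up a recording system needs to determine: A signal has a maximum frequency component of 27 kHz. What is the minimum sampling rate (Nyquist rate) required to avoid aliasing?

By the Nyquist-Shannon sampling theorem,
the minimum sampling rate (Nyquist rate) must be at least 2 * f_max.
Nyquist rate = 2 * 27 kHz = 54 kHz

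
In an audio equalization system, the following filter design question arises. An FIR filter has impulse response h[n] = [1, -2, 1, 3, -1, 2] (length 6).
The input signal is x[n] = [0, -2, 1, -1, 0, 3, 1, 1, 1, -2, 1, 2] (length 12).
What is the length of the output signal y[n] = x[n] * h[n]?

For linear convolution, the output length is:
len(y) = len(x) + len(h) - 1 = 12 + 6 - 1 = 17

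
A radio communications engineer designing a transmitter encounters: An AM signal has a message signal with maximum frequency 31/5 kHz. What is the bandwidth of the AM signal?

In AM (double-sideband), the bandwidth is twice the message frequency.
BW = 2 * f_m = 2 * 31/5 kHz = 62/5 kHz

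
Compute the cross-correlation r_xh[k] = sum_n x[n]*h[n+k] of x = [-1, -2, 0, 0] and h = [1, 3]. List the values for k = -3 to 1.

Both sequences indexed from 0 and zero outside their support.
Lags with overlap: k = -3 to 1.
  r_xh[-3] = x[3]*h[0] = 0
  r_xh[-2] = x[2]*h[0] + x[3]*h[1] = 0
  r_xh[-1] = x[1]*h[0] + x[2]*h[1] = -2
  r_xh[0] = x[0]*h[0] + x[1]*h[1] = -7
  r_xh[1] = x[0]*h[1] = -3
r_xh = [0, 0, -2, -7, -3] (for k = -3, ..., 1)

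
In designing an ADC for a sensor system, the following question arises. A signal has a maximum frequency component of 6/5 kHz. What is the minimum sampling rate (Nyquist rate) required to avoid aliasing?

By the Nyquist-Shannon sampling theorem,
the minimum sampling rate (Nyquist rate) must be at least 2 * f_max.
Nyquist rate = 2 * 6/5 kHz = 12/5 kHz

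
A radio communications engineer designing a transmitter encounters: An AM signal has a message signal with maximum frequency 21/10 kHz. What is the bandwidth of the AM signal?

In AM (double-sideband), the bandwidth is twice the message frequency.
BW = 2 * f_m = 2 * 21/10 kHz = 21/5 kHz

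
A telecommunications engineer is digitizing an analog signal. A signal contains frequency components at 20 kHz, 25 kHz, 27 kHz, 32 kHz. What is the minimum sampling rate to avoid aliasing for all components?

The highest frequency component is f_max = 32 kHz.
Nyquist rate = 2 * f_max = 2 * 32 kHz = 64 kHz.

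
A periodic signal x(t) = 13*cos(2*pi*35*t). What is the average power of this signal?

Average power of A*cos(wt) is A^2/2.
P = 13^2 / 2 = 169/2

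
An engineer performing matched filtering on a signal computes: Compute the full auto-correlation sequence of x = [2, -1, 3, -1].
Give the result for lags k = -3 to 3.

r_xx[k] = sum_m x[m]*x[m+k], indexed from 0, for k = -3 to 3:
  r_xx[-3] = x[3]*x[0] = -2
  r_xx[-2] = x[2]*x[0] + x[3]*x[1] = 7
  r_xx[-1] = x[1]*x[0] + x[2]*x[1] + x[3]*x[2] = -8
  r_xx[0] = x[0]*x[0] + x[1]*x[1] + x[2]*x[2] + x[3]*x[3] = 15
  r_xx[1] = x[0]*x[1] + x[1]*x[2] + x[2]*x[3] = -8
  r_xx[2] = x[0]*x[2] + x[1]*x[3] = 7
  r_xx[3] = x[0]*x[3] = -2
r_xx = [-2, 7, -8, 15, -8, 7, -2]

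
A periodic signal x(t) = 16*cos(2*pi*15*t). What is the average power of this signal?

Average power of A*cos(wt) is A^2/2.
P = 16^2 / 2 = 256/2 = 128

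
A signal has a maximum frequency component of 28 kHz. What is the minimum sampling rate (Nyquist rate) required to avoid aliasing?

By the Nyquist-Shannon sampling theorem,
the minimum sampling rate (Nyquist rate) must be at least 2 * f_max.
Nyquist rate = 2 * 28 kHz = 56 kHz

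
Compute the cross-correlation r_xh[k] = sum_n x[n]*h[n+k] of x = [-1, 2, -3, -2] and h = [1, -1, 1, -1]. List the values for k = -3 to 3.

Both sequences indexed from 0 and zero outside their support.
Lags with overlap: k = -3 to 3.
  r_xh[-3] = x[3]*h[0] = -2
  r_xh[-2] = x[2]*h[0] + x[3]*h[1] = -1
  r_xh[-1] = x[1]*h[0] + x[2]*h[1] + x[3]*h[2] = 3
  r_xh[0] = x[0]*h[0] + x[1]*h[1] + x[2]*h[2] + x[3]*h[3] = -4
  r_xh[1] = x[0]*h[1] + x[1]*h[2] + x[2]*h[3] = 6
  r_xh[2] = x[0]*h[2] + x[1]*h[3] = -3
  r_xh[3] = x[0]*h[3] = 1
r_xh = [-2, -1, 3, -4, 6, -3, 1] (for k = -3, ..., 3)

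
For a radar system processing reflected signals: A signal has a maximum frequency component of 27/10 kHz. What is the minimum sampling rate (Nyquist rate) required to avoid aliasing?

By the Nyquist-Shannon sampling theorem,
the minimum sampling rate (Nyquist rate) must be at least 2 * f_max.
Nyquist rate = 2 * 27/10 kHz = 27/5 kHz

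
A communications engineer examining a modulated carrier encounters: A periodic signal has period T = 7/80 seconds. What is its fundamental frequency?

The fundamental frequency is the reciprocal of the period.
f = 1/T = 1/(7/80) = 80/7 Hz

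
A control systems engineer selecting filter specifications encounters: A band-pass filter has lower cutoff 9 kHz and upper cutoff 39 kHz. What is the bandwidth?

Bandwidth = f_high - f_low
= 39 kHz - 9 kHz = 30 kHz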